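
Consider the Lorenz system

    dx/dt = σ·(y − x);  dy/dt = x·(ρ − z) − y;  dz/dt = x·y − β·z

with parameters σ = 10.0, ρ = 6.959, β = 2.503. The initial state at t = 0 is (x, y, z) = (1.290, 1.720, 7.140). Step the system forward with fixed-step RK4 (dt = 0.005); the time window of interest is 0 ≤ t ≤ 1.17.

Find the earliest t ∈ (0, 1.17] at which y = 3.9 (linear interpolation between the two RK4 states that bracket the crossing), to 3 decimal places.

t=0.000: state=(1.290, 1.720, 7.140)
step 1 (dt=0.005): k1=(4.300, -1.953, -15.653), k2=(4.144, -1.900, -15.543), k3=(4.149, -1.900, -15.544), k4=(3.998, -1.846, -15.435); state += dt/6·(k1+2k2+2k3+k4)
t=0.005: state=(1.311, 1.711, 7.062)
t=0.010: state=(1.330, 1.702, 6.986)
t=0.015: state=(1.348, 1.693, 6.910)
continuing one RK4 step at a time; state shown every 10 steps (Δt=0.05):
t=0.050: state=(1.442, 1.650, 6.409)
t=0.100: state=(1.519, 1.633, 5.769)
t=0.150: state=(1.569, 1.665, 5.210)
t=0.200: state=(1.621, 1.739, 4.724)
t=0.250: state=(1.691, 1.852, 4.308)
t=0.300: state=(1.785, 2.002, 3.959)
t=0.350: state=(1.909, 2.188, 3.675)
t=0.400: state=(2.065, 2.410, 3.457)
t=0.450: state=(2.255, 2.670, 3.308)
t=0.500: state=(2.480, 2.966, 3.233)
t=0.550: state=(2.741, 3.296, 3.237)
t=0.600: state=(3.035, 3.654, 3.329)
t=0.630: state=(3.225, 3.877, 3.429)
next step: t=0.635: state=(3.258, 3.915, 3.449) — y has crossed 3.9
linear interpolation between t=0.630 (3.87701) and t=0.635 (3.91459) → t≈0.633

t = 0.633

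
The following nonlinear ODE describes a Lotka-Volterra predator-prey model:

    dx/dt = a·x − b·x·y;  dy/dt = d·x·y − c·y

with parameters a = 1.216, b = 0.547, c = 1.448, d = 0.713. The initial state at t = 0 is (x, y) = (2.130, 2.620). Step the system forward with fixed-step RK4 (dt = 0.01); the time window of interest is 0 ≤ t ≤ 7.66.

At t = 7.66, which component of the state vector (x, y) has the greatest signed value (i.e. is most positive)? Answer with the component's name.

t=0.000: state=(2.130, 2.620)
step 1 (dt=0.01): k1=(-0.463, 0.185), k2=(-0.463, 0.181), k3=(-0.463, 0.181), k4=(-0.464, 0.177); state += dt/6·(k1+2k2+2k3+k4)
t=0.010: state=(2.125, 2.622)
t=0.020: state=(2.121, 2.624)
t=0.030: state=(2.116, 2.625)
continuing one RK4 step at a time; state shown every 25 steps (Δt=0.25):
t=0.250: state=(2.014, 2.639)
t=0.500: state=(1.906, 2.605)
t=0.750: state=(1.817, 2.527)
t=1.000: state=(1.756, 2.418)
t=1.250: state=(1.724, 2.295)
t=1.500: state=(1.722, 2.172)
t=1.750: state=(1.748, 2.059)
t=2.000: state=(1.799, 1.966)
t=2.250: state=(1.873, 1.898)
t=2.500: state=(1.964, 1.860)
t=2.750: state=(2.065, 1.855)
t=3.000: state=(2.168, 1.883)
t=3.250: state=(2.263, 1.947)
t=3.500: state=(2.335, 2.043)
t=3.750: state=(2.374, 2.165)
t=4.000: state=(2.371, 2.303)
t=4.250: state=(2.323, 2.438)
t=4.500: state=(2.238, 2.550)
t=4.750: state=(2.128, 2.621)
t=5.000: state=(2.012, 2.639)
t=5.250: state=(1.904, 2.604)
t=5.500: state=(1.816, 2.525)
t=5.750: state=(1.755, 2.417)
t=6.000: state=(1.724, 2.293)
t=6.250: state=(1.722, 2.170)
t=6.500: state=(1.748, 2.058)
t=6.750: state=(1.800, 1.965)
t=7.000: state=(1.874, 1.898)
t=7.250: state=(1.965, 1.860)
t=7.500: state=(2.067, 1.855)
t=7.660: state=(2.133, 1.869)
compare at T: x=2.133, y=1.869

largest component: x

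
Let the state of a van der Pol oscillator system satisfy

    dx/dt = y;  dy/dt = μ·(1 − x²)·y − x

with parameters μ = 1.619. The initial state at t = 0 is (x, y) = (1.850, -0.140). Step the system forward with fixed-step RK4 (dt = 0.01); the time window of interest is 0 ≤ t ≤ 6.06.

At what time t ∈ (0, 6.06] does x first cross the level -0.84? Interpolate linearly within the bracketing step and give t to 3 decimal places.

t=0.000: state=(1.850, -0.140)
step 1 (dt=0.01): k1=(-0.140, -1.301), k2=(-0.147, -1.275), k3=(-0.146, -1.276), k4=(-0.153, -1.251); state += dt/6·(k1+2k2+2k3+k4)
t=0.010: state=(1.849, -0.153)
t=0.020: state=(1.847, -0.165)
t=0.030: state=(1.845, -0.177)
continuing one RK4 step at a time; state shown every 20 steps (Δt=0.2):
t=0.200: state=(1.802, -0.323)
t=0.400: state=(1.727, -0.419)
t=0.600: state=(1.636, -0.487)
t=0.800: state=(1.532, -0.551)
t=1.000: state=(1.415, -0.623)
t=1.200: state=(1.281, -0.716)
t=1.400: state=(1.126, -0.844)
t=1.600: state=(0.940, -1.030)
t=1.800: state=(0.707, -1.315)
t=2.000: state=(0.403, -1.765)
t=2.200: state=(-0.014, -2.446)
t=2.400: state=(-0.582, -3.202)
t=2.470: state=(-0.812, -3.343)
next step: t=2.480: state=(-0.846, -3.352) — x has crossed -0.84
linear interpolation between t=2.470 (-0.81226) and t=2.480 (-0.84574) → t≈2.478

t = 2.478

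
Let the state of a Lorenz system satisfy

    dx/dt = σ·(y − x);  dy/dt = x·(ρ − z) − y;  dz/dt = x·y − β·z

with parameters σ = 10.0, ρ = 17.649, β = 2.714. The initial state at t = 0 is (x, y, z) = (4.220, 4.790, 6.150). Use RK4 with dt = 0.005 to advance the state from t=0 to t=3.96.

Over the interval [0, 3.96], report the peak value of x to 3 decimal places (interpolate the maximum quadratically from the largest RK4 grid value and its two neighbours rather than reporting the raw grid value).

t=0.000: state=(4.220, 4.790, 6.150)
step 1 (dt=0.005): k1=(5.700, 43.736, 3.523), k2=(6.651, 43.753, 4.030), k3=(6.628, 43.775, 4.038), k4=(7.557, 43.812, 4.558); state += dt/6·(k1+2k2+2k3+k4)
t=0.005: state=(4.253, 5.009, 6.170)
t=0.010: state=(4.295, 5.228, 6.196)
t=0.015: state=(4.346, 5.449, 6.227)
continuing one RK4 step at a time; state shown every 40 steps (Δt=0.2):
t=0.200: state=(10.025, 13.629, 14.770)
t=0.400: state=(7.745, 2.838, 23.379)
t=0.600: state=(1.801, 0.889, 14.279)
t=0.800: state=(1.868, 2.607, 8.713)
t=1.000: state=(5.161, 7.998, 7.881)
t=1.200: state=(11.238, 11.952, 20.849)
t=1.400: state=(5.057, 1.479, 20.092)
t=1.600: state=(1.934, 1.849, 12.245)
t=1.800: state=(3.404, 5.004, 8.424)
t=2.000: state=(8.754, 12.006, 13.532)
t=2.200: state=(8.760, 5.053, 23.102)
t=2.400: state=(2.972, 1.808, 15.474)
t=2.600: state=(3.045, 4.035, 10.153)
t=2.800: state=(6.987, 9.880, 11.405)
t=3.000: state=(9.974, 8.278, 22.200)
t=3.200: state=(4.306, 2.326, 17.600)
t=3.400: state=(3.261, 3.881, 11.699)
t=3.600: state=(6.355, 8.773, 11.495)
t=3.800: state=(9.810, 9.270, 20.678)
t=3.960: state=(6.214, 3.555, 19.818)
largest grid value and its neighbours: x(0.275)=11.66579, x(0.280)=11.66769, x(0.285)=11.65327
parabola through these three points peaks at t≈0.278 with x≈11.66889

max x = 11.669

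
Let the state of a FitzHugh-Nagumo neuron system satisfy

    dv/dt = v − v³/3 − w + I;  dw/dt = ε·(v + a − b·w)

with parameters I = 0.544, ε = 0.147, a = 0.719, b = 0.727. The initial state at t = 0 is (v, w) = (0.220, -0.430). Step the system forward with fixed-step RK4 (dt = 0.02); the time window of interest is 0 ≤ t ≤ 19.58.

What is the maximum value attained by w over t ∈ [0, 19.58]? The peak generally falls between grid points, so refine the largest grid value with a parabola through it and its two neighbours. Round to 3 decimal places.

t=0.000: state=(0.220, -0.430)
step 1 (dt=0.02): k1=(1.190, 0.184), k2=(1.200, 0.186), k3=(1.200, 0.186), k4=(1.209, 0.187); state += dt/6·(k1+2k2+2k3+k4)
t=0.020: state=(0.244, -0.426)
t=0.040: state=(0.268, -0.423)
t=0.060: state=(0.293, -0.419)
continuing one RK4 step at a time; state shown every 50 steps (Δt=1):
t=1.000: state=(1.579, -0.157)
t=2.000: state=(1.894, 0.213)
t=3.000: state=(1.791, 0.549)
t=4.000: state=(1.654, 0.834)
t=5.000: state=(1.504, 1.070)
t=6.000: state=(1.339, 1.260)
t=7.000: state=(1.144, 1.406)
t=8.000: state=(0.889, 1.506)
t=9.000: state=(0.477, 1.551)
t=10.000: state=(-0.432, 1.506)
t=11.000: state=(-1.758, 1.290)
t=12.000: state=(-1.942, 0.994)
t=13.000: state=(-1.858, 0.728)
t=14.000: state=(-1.760, 0.502)
t=15.000: state=(-1.661, 0.313)
t=16.000: state=(-1.564, 0.157)
t=17.000: state=(-1.466, 0.030)
t=18.000: state=(-1.368, -0.070)
t=19.000: state=(-1.267, -0.146)
t=19.580: state=(-1.208, -0.180)
largest grid value and its neighbours: w(9.100)=1.55175, w(9.120)=1.55176, w(9.140)=1.55173
parabola through these three points peaks at t≈9.115 with w≈1.55176

max w = 1.552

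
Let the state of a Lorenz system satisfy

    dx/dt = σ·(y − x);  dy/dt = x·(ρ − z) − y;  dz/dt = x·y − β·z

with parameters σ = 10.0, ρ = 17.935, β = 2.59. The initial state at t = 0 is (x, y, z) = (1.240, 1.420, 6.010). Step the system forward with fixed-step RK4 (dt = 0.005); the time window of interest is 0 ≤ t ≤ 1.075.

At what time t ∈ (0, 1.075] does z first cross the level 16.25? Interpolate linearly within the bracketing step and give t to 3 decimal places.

t = 0.387

t=0.000: state=(1.240, 1.420, 6.010)
step 1 (dt=0.005): k1=(1.800, 13.367, -13.805), k2=(2.089, 13.430, -13.668), k3=(2.084, 13.438, -13.667), k4=(2.368, 13.509, -13.529); state += dt/6·(k1+2k2+2k3+k4)
t=0.005: state=(1.250, 1.487, 5.942)
t=0.010: state=(1.264, 1.555, 5.875)
t=0.015: state=(1.280, 1.624, 5.809)
continuing one RK4 step at a time; state shown every 10 steps (Δt=0.05):
t=0.050: state=(1.461, 2.146, 5.392)
t=0.100: state=(1.921, 3.086, 4.943)
t=0.150: state=(2.642, 4.382, 4.741)
t=0.200: state=(3.691, 6.179, 4.947)
t=0.250: state=(5.160, 8.570, 5.878)
t=0.300: state=(7.103, 11.435, 8.056)
t=0.350: state=(9.397, 14.065, 12.080)
t=0.385: state=(10.943, 14.943, 16.025)
next step: t=0.390: state=(11.138, 14.956, 16.639) — z has crossed 16.25
linear interpolation between t=0.385 (16.02462) and t=0.390 (16.63861) → t≈0.387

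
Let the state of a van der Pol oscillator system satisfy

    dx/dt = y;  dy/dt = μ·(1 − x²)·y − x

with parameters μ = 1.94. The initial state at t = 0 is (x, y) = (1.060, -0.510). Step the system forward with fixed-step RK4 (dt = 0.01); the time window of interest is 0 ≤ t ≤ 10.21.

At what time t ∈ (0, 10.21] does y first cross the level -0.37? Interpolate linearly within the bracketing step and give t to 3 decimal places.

t=0.000: state=(1.060, -0.510)
step 1 (dt=0.01): k1=(-0.510, -0.938), k2=(-0.515, -0.939), k3=(-0.515, -0.939), k4=(-0.519, -0.941); state += dt/6·(k1+2k2+2k3+k4)
t=0.010: state=(1.055, -0.519)
t=0.020: state=(1.050, -0.529)
t=0.030: state=(1.044, -0.538)
continuing one RK4 step at a time; state shown every 50 steps (Δt=0.5):
t=0.500: state=(0.667, -1.139)
t=1.000: state=(-0.265, -2.879)
t=1.500: state=(-1.776, -1.662)
t=1.700: state=(-1.964, -0.375)
next step: t=1.710: state=(-1.967, -0.335) — y has crossed -0.37
linear interpolation between t=1.700 (-0.37484) and t=1.710 (-0.33546) → t≈1.701

t = 1.701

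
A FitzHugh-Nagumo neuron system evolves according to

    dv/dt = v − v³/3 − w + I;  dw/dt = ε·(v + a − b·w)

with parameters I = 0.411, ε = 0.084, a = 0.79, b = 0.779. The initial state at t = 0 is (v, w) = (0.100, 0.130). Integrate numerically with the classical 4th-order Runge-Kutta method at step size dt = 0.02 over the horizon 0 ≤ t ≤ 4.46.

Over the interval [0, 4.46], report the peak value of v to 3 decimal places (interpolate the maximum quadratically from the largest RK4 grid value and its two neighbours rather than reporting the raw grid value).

max v = 1.656

t=0.000: state=(0.100, 0.130)
step 1 (dt=0.02): k1=(0.381, 0.066), k2=(0.384, 0.067), k3=(0.384, 0.067), k4=(0.387, 0.067); state += dt/6·(k1+2k2+2k3+k4)
t=0.020: state=(0.108, 0.131)
t=0.040: state=(0.115, 0.133)
t=0.060: state=(0.123, 0.134)
continuing one RK4 step at a time; state shown every 10 steps (Δt=0.2):
t=0.200: state=(0.183, 0.144)
t=0.400: state=(0.280, 0.159)
t=0.600: state=(0.393, 0.176)
t=0.800: state=(0.523, 0.194)
t=1.000: state=(0.669, 0.215)
t=1.200: state=(0.827, 0.238)
t=1.400: state=(0.991, 0.263)
t=1.600: state=(1.150, 0.291)
t=1.800: state=(1.293, 0.320)
t=2.000: state=(1.413, 0.352)
t=2.200: state=(1.505, 0.385)
t=2.400: state=(1.571, 0.419)
t=2.600: state=(1.615, 0.453)
t=2.800: state=(1.641, 0.488)
t=3.000: state=(1.653, 0.522)
t=3.200: state=(1.656, 0.556)
t=3.400: state=(1.653, 0.590)
t=3.600: state=(1.644, 0.623)
t=3.800: state=(1.633, 0.655)
t=4.000: state=(1.620, 0.687)
t=4.200: state=(1.604, 0.718)
t=4.400: state=(1.588, 0.749)
t=4.460: state=(1.583, 0.758)
largest grid value and its neighbours: v(3.160)=1.65612, v(3.180)=1.65616, v(3.200)=1.65613
parabola through these three points peaks at t≈3.181 with v≈1.65616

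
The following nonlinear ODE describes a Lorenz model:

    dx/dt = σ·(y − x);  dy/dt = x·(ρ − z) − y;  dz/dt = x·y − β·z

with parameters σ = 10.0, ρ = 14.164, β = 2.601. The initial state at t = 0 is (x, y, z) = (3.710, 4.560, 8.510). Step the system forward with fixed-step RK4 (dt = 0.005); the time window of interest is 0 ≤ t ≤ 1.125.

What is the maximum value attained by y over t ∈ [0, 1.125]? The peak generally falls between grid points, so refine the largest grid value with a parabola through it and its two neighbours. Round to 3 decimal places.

max y = 9.042

t=0.000: state=(3.710, 4.560, 8.510)
step 1 (dt=0.005): k1=(8.500, 16.416, -5.217), k2=(8.698, 16.544, -4.933), k3=(8.696, 16.544, -4.931), k4=(8.892, 16.672, -4.644); state += dt/6·(k1+2k2+2k3+k4)
t=0.005: state=(3.753, 4.643, 8.485)
t=0.010: state=(3.799, 4.727, 8.464)
t=0.015: state=(3.846, 4.812, 8.445)
continuing one RK4 step at a time; state shown every 10 steps (Δt=0.05):
t=0.050: state=(4.229, 5.444, 8.403)
t=0.100: state=(4.916, 6.439, 8.654)
t=0.150: state=(5.737, 7.473, 9.342)
t=0.200: state=(6.623, 8.392, 10.516)
t=0.250: state=(7.456, 8.964, 12.123)
t=0.300: state=(8.069, 8.951, 13.939)
t=0.350: state=(8.290, 8.260, 15.573)
t=0.400: state=(8.033, 7.058, 16.625)
t=0.450: state=(7.361, 5.711, 16.904)
t=0.500: state=(6.456, 4.559, 16.498)
t=0.550: state=(5.529, 3.771, 15.644)
t=0.600: state=(4.736, 3.345, 14.582)
t=0.650: state=(4.152, 3.210, 13.479)
t=0.700: state=(3.792, 3.287, 12.434)
t=0.750: state=(3.639, 3.524, 11.506)
t=0.800: state=(3.669, 3.896, 10.735)
t=0.850: state=(3.860, 4.391, 10.155)
t=0.900: state=(4.195, 5.002, 9.802)
t=0.950: state=(4.661, 5.712, 9.719)
t=1.000: state=(5.238, 6.484, 9.951)
t=1.050: state=(5.891, 7.237, 10.534)
t=1.100: state=(6.558, 7.850, 11.463)
t=1.125: state=(6.870, 8.057, 12.036)
largest grid value and its neighbours: y(0.270)=9.03925, y(0.275)=9.04180, y(0.280)=9.03756
parabola through these three points peaks at t≈0.274 with y≈9.04185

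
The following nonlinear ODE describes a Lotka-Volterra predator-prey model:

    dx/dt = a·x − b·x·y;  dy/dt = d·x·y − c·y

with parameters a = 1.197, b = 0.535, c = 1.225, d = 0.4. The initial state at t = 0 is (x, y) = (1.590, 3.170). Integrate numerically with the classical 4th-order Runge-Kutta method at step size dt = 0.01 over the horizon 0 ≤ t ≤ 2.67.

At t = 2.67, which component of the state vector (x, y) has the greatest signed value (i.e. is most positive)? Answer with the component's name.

t=0.000: state=(1.590, 3.170)
step 1 (dt=0.01): k1=(-0.793, -1.867), k2=(-0.783, -1.867), k3=(-0.783, -1.867), k4=(-0.774, -1.866); state += dt/6·(k1+2k2+2k3+k4)
t=0.010: state=(1.582, 3.151)
t=0.020: state=(1.575, 3.133)
t=0.030: state=(1.567, 3.114)
continuing one RK4 step at a time; state shown every 10 steps (Δt=0.1):
t=0.100: state=(1.520, 2.984)
t=0.200: state=(1.468, 2.803)
t=0.300: state=(1.431, 2.627)
t=0.400: state=(1.408, 2.460)
t=0.500: state=(1.397, 2.302)
t=0.600: state=(1.398, 2.154)
t=0.700: state=(1.409, 2.015)
t=0.800: state=(1.431, 1.887)
t=0.900: state=(1.463, 1.769)
t=1.000: state=(1.504, 1.661)
t=1.100: state=(1.556, 1.562)
t=1.200: state=(1.617, 1.472)
t=1.300: state=(1.688, 1.391)
t=1.400: state=(1.770, 1.319)
t=1.500: state=(1.862, 1.255)
t=1.600: state=(1.966, 1.198)
t=1.700: state=(2.081, 1.150)
t=1.800: state=(2.208, 1.108)
t=1.900: state=(2.348, 1.074)
t=2.000: state=(2.500, 1.047)
t=2.100: state=(2.666, 1.027)
t=2.200: state=(2.846, 1.014)
t=2.300: state=(3.039, 1.009)
t=2.400: state=(3.245, 1.012)
t=2.500: state=(3.464, 1.024)
t=2.600: state=(3.694, 1.046)
t=2.670: state=(3.861, 1.067)
compare at T: x=3.861, y=1.067

largest component: x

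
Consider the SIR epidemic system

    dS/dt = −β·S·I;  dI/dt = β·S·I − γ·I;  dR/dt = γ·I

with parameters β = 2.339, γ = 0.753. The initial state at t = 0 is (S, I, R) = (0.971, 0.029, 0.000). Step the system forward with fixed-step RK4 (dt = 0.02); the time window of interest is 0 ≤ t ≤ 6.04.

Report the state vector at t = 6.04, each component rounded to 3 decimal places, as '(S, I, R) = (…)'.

t=0.000: state=(0.971, 0.029, 0.000)
step 1 (dt=0.02): k1=(-0.066, 0.044, 0.022), k2=(-0.067, 0.045, 0.022), k3=(-0.067, 0.045, 0.022), k4=(-0.068, 0.045, 0.023); state += dt/6·(k1+2k2+2k3+k4)
t=0.020: state=(0.970, 0.030, 0.000)
t=0.040: state=(0.968, 0.031, 0.001)
t=0.060: state=(0.967, 0.032, 0.001)
continuing one RK4 step at a time; state shown every 10 steps (Δt=0.2):
t=0.200: state=(0.956, 0.039, 0.005)
t=0.400: state=(0.936, 0.052, 0.012)
t=0.600: state=(0.909, 0.069, 0.021)
t=0.800: state=(0.876, 0.091, 0.033)
t=1.000: state=(0.835, 0.117, 0.049)
t=1.200: state=(0.785, 0.146, 0.068)
t=1.400: state=(0.728, 0.180, 0.093)
t=1.600: state=(0.664, 0.214, 0.123)
t=1.800: state=(0.596, 0.247, 0.157)
t=2.000: state=(0.527, 0.276, 0.197)
t=2.200: state=(0.461, 0.299, 0.240)
t=2.400: state=(0.399, 0.315, 0.286)
t=2.600: state=(0.344, 0.322, 0.335)
t=2.800: state=(0.295, 0.322, 0.383)
t=3.000: state=(0.255, 0.314, 0.431)
t=3.200: state=(0.220, 0.302, 0.478)
t=3.400: state=(0.192, 0.286, 0.522)
t=3.600: state=(0.169, 0.268, 0.564)
t=3.800: state=(0.149, 0.248, 0.602)
t=4.000: state=(0.134, 0.228, 0.638)
t=4.200: state=(0.121, 0.208, 0.671)
t=4.400: state=(0.110, 0.189, 0.701)
t=4.600: state=(0.101, 0.171, 0.728)
t=4.800: state=(0.094, 0.154, 0.753)
t=5.000: state=(0.088, 0.138, 0.774)
t=5.200: state=(0.082, 0.123, 0.794)
t=5.400: state=(0.078, 0.110, 0.812)
t=5.600: state=(0.074, 0.098, 0.827)
t=5.800: state=(0.071, 0.087, 0.841)
t=6.000: state=(0.068, 0.078, 0.854)
t=6.040: state=(0.068, 0.076, 0.856)

(S, I, R) = (0.068, 0.076, 0.856)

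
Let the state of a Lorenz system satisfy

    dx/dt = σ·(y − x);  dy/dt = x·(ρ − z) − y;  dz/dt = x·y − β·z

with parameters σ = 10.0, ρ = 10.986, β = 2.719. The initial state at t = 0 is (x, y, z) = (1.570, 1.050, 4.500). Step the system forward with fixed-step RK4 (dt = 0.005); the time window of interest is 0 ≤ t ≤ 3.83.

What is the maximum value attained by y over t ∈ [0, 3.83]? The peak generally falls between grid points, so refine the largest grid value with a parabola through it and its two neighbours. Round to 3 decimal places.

t=0.000: state=(1.570, 1.050, 4.500)
step 1 (dt=0.005): k1=(-5.200, 9.133, -10.587), k2=(-4.842, 9.067, -10.493), k3=(-4.852, 9.073, -10.493), k4=(-4.504, 9.011, -10.400); state += dt/6·(k1+2k2+2k3+k4)
t=0.005: state=(1.546, 1.095, 4.448)
t=0.010: state=(1.525, 1.140, 4.396)
t=0.015: state=(1.507, 1.184, 4.345)
continuing one RK4 step at a time; state shown every 40 steps (Δt=0.2):
t=0.200: state=(2.205, 3.100, 3.177)
t=0.400: state=(5.138, 7.166, 4.857)
t=0.600: state=(8.386, 8.550, 12.647)
t=0.800: state=(5.189, 3.021, 13.389)
t=1.000: state=(2.644, 2.241, 9.039)
t=1.200: state=(2.925, 3.514, 6.401)
t=1.400: state=(4.860, 6.148, 6.679)
t=1.600: state=(7.065, 7.513, 10.872)
t=1.800: state=(5.843, 4.558, 12.579)
t=2.000: state=(3.862, 3.373, 9.944)
t=2.200: state=(3.856, 4.267, 7.919)
t=2.400: state=(5.202, 6.024, 8.263)
t=2.600: state=(6.360, 6.473, 10.777)
t=2.800: state=(5.531, 4.803, 11.504)
t=3.000: state=(4.403, 4.128, 9.890)
t=3.200: state=(4.492, 4.813, 8.713)
t=3.400: state=(5.394, 5.867, 9.214)
t=3.600: state=(5.893, 5.836, 10.662)
t=3.800: state=(5.292, 4.876, 10.805)
t=3.830: state=(5.169, 4.769, 10.685)
largest grid value and its neighbours: y(0.530)=9.30592, y(0.535)=9.30854, y(0.540)=9.30261
parabola through these three points peaks at t≈0.534 with y≈9.30870

max y = 9.309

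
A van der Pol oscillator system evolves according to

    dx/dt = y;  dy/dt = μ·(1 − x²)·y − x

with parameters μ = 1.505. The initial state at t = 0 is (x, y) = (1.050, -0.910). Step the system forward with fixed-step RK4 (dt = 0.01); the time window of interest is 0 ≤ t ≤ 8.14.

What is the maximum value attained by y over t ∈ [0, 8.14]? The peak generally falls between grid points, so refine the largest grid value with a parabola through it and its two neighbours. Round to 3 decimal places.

max y = 3.229

t=0.000: state=(1.050, -0.910)
step 1 (dt=0.01): k1=(-0.910, -0.910), k2=(-0.915, -0.917), k3=(-0.915, -0.918), k4=(-0.919, -0.926); state += dt/6·(k1+2k2+2k3+k4)
t=0.010: state=(1.041, -0.919)
t=0.020: state=(1.032, -0.929)
t=0.030: state=(1.022, -0.938)
continuing one RK4 step at a time; state shown every 50 steps (Δt=0.5):
t=0.500: state=(0.434, -1.684)
t=1.000: state=(-0.797, -3.185)
t=1.500: state=(-1.933, -0.785)
t=2.000: state=(-1.958, 0.314)
t=2.500: state=(-1.752, 0.485)
t=3.000: state=(-1.476, 0.627)
t=3.500: state=(-1.104, 0.899)
t=4.000: state=(-0.509, 1.603)
t=4.500: state=(0.672, 3.155)
t=5.000: state=(1.905, 0.999)
t=5.500: state=(1.976, -0.289)
t=6.000: state=(1.776, -0.474)
t=6.500: state=(1.508, -0.609)
t=7.000: state=(1.148, -0.860)
t=7.500: state=(0.587, -1.493)
t=8.000: state=(-0.515, -3.033)
t=8.140: state=(-0.959, -3.224)
largest grid value and its neighbours: y(4.560)=3.22702, y(4.570)=3.22919, y(4.580)=3.22823
parabola through these three points peaks at t≈4.572 with y≈3.22925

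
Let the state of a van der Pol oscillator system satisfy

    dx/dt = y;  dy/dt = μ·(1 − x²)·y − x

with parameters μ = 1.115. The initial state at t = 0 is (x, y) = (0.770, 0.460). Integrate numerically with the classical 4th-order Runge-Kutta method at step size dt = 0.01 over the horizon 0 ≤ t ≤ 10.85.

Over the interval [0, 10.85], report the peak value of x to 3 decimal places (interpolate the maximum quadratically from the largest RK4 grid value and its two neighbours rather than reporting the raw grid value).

t=0.000: state=(0.770, 0.460)
step 1 (dt=0.01): k1=(0.460, -0.561), k2=(0.457, -0.567), k3=(0.457, -0.567), k4=(0.454, -0.572); state += dt/6·(k1+2k2+2k3+k4)
t=0.010: state=(0.775, 0.454)
t=0.020: state=(0.779, 0.449)
t=0.030: state=(0.784, 0.443)
continuing one RK4 step at a time; state shown every 50 steps (Δt=0.5):
t=0.500: state=(0.911, 0.078)
t=1.000: state=(0.835, -0.389)
t=1.500: state=(0.511, -0.931)
t=2.000: state=(-0.139, -1.715)
t=2.500: state=(-1.135, -1.970)
t=3.000: state=(-1.756, -0.438)
t=3.500: state=(-1.728, 0.387)
t=4.000: state=(-1.448, 0.710)
t=4.500: state=(-1.010, 1.075)
t=5.000: state=(-0.308, 1.831)
t=5.500: state=(0.884, 2.770)
t=6.000: state=(1.895, 0.886)
t=6.500: state=(1.964, -0.312)
t=7.000: state=(1.726, -0.599)
t=7.500: state=(1.373, -0.824)
t=8.000: state=(0.871, -1.237)
t=8.500: state=(0.051, -2.155)
t=9.000: state=(-1.249, -2.593)
t=9.500: state=(-1.985, -0.371)
t=10.000: state=(-1.921, 0.420)
t=10.500: state=(-1.649, 0.651)
t=10.850: state=(-1.394, 0.811)
largest grid value and its neighbours: x(6.270)=2.00285, x(6.280)=2.00294, x(6.290)=2.00283
parabola through these three points peaks at t≈6.280 with x≈2.00294

max x = 2.003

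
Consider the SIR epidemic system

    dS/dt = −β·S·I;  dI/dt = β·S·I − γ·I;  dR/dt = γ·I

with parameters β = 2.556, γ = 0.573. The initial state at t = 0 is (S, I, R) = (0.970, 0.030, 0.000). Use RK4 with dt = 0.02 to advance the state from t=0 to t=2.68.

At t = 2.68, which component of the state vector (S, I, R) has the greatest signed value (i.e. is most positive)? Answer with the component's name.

largest component: I

t=0.000: state=(0.970, 0.030, 0.000)
step 1 (dt=0.02): k1=(-0.074, 0.057, 0.017), k2=(-0.076, 0.058, 0.018), k3=(-0.076, 0.058, 0.018), k4=(-0.077, 0.059, 0.018); state += dt/6·(k1+2k2+2k3+k4)
t=0.020: state=(0.968, 0.031, 0.000)
t=0.040: state=(0.967, 0.032, 0.001)
t=0.060: state=(0.965, 0.034, 0.001)
continuing one RK4 step at a time; state shown every 5 steps (Δt=0.1):
t=0.100: state=(0.962, 0.036, 0.002)
t=0.200: state=(0.952, 0.044, 0.004)
t=0.300: state=(0.940, 0.053, 0.007)
t=0.400: state=(0.927, 0.063, 0.010)
t=0.500: state=(0.910, 0.075, 0.014)
t=0.600: state=(0.892, 0.090, 0.019)
t=0.700: state=(0.870, 0.106, 0.024)
t=0.800: state=(0.844, 0.125, 0.031)
t=0.900: state=(0.816, 0.145, 0.039)
t=1.000: state=(0.784, 0.168, 0.048)
t=1.100: state=(0.748, 0.193, 0.058)
t=1.200: state=(0.710, 0.220, 0.070)
t=1.300: state=(0.669, 0.248, 0.083)
t=1.400: state=(0.625, 0.276, 0.098)
t=1.500: state=(0.581, 0.304, 0.115)
t=1.600: state=(0.535, 0.331, 0.133)
t=1.700: state=(0.490, 0.357, 0.153)
t=1.800: state=(0.446, 0.380, 0.174)
t=1.900: state=(0.404, 0.400, 0.196)
t=2.000: state=(0.364, 0.416, 0.220)
t=2.100: state=(0.326, 0.429, 0.244)
t=2.200: state=(0.292, 0.439, 0.269)
t=2.300: state=(0.261, 0.445, 0.294)
t=2.400: state=(0.233, 0.447, 0.320)
t=2.500: state=(0.208, 0.447, 0.346)
t=2.600: state=(0.185, 0.444, 0.371)
t=2.680: state=(0.169, 0.439, 0.391)
compare at T: S=0.169, I=0.439, R=0.391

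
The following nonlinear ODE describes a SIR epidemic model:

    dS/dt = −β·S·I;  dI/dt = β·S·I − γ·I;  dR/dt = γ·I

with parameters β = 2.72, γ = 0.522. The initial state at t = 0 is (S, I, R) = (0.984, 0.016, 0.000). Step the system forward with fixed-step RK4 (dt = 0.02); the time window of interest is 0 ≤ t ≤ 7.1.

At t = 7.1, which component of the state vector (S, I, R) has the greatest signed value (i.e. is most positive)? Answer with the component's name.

largest component: R

t=0.000: state=(0.984, 0.016, 0.000)
step 1 (dt=0.02): k1=(-0.043, 0.034, 0.008), k2=(-0.044, 0.035, 0.009), k3=(-0.044, 0.035, 0.009), k4=(-0.045, 0.036, 0.009); state += dt/6·(k1+2k2+2k3+k4)
t=0.020: state=(0.983, 0.017, 0.000)
t=0.040: state=(0.982, 0.017, 0.000)
t=0.060: state=(0.981, 0.018, 0.001)
continuing one RK4 step at a time; state shown every 25 steps (Δt=0.5):
t=0.500: state=(0.947, 0.046, 0.007)
t=1.000: state=(0.851, 0.121, 0.028)
t=1.500: state=(0.659, 0.264, 0.077)
t=2.000: state=(0.412, 0.421, 0.167)
t=2.500: state=(0.218, 0.493, 0.289)
t=3.000: state=(0.113, 0.471, 0.416)
t=3.500: state=(0.062, 0.407, 0.531)
t=4.000: state=(0.037, 0.335, 0.628)
t=4.500: state=(0.025, 0.269, 0.707)
t=5.000: state=(0.018, 0.213, 0.769)
t=5.500: state=(0.014, 0.168, 0.819)
t=6.000: state=(0.011, 0.131, 0.857)
t=6.500: state=(0.010, 0.103, 0.888)
t=7.000: state=(0.009, 0.080, 0.911)
t=7.100: state=(0.008, 0.076, 0.916)
compare at T: S=0.008, I=0.076, R=0.916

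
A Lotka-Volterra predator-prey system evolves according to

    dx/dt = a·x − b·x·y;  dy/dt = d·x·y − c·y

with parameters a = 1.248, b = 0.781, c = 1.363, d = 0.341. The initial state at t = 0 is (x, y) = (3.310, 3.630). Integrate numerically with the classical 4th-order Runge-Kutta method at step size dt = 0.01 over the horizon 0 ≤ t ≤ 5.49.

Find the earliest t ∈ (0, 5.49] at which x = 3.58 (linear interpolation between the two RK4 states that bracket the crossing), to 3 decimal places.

t = 2.845

t=0.000: state=(3.310, 3.630)
step 1 (dt=0.01): k1=(-5.253, -0.850), k2=(-5.200, -0.882), k3=(-5.200, -0.882), k4=(-5.148, -0.913); state += dt/6·(k1+2k2+2k3+k4)
t=0.010: state=(3.258, 3.621)
t=0.020: state=(3.207, 3.612)
t=0.030: state=(3.157, 3.602)
continuing one RK4 step at a time; state shown every 20 steps (Δt=0.2):
t=0.200: state=(2.456, 3.357)
t=0.400: state=(1.922, 2.963)
t=0.600: state=(1.605, 2.542)
t=0.800: state=(1.429, 2.145)
t=1.000: state=(1.350, 1.795)
t=1.200: state=(1.340, 1.497)
t=1.400: state=(1.389, 1.251)
t=1.600: state=(1.490, 1.050)
t=1.800: state=(1.645, 0.890)
t=2.000: state=(1.856, 0.763)
t=2.200: state=(2.132, 0.665)
t=2.400: state=(2.481, 0.593)
t=2.600: state=(2.915, 0.542)
t=2.800: state=(3.446, 0.512)
t=2.840: state=(3.565, 0.509)
next step: t=2.850: state=(3.596, 0.508) — x has crossed 3.58
linear interpolation between t=2.840 (3.56530) and t=2.850 (3.59576) → t≈2.845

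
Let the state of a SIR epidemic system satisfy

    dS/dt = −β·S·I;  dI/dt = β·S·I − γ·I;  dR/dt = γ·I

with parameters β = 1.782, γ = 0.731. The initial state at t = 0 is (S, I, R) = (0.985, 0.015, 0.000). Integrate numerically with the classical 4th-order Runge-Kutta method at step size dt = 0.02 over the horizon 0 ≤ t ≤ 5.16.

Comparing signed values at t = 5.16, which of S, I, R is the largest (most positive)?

t=0.000: state=(0.985, 0.015, 0.000)
step 1 (dt=0.02): k1=(-0.026, 0.015, 0.011), k2=(-0.027, 0.016, 0.011), k3=(-0.027, 0.016, 0.011), k4=(-0.027, 0.016, 0.011); state += dt/6·(k1+2k2+2k3+k4)
t=0.020: state=(0.984, 0.015, 0.000)
t=0.040: state=(0.984, 0.016, 0.000)
t=0.060: state=(0.983, 0.016, 0.001)
continuing one RK4 step at a time; state shown every 10 steps (Δt=0.2):
t=0.200: state=(0.979, 0.018, 0.002)
t=0.400: state=(0.972, 0.022, 0.005)
t=0.600: state=(0.964, 0.027, 0.009)
t=0.800: state=(0.953, 0.033, 0.013)
t=1.000: state=(0.941, 0.040, 0.019)
t=1.200: state=(0.926, 0.049, 0.025)
t=1.400: state=(0.908, 0.058, 0.033)
t=1.600: state=(0.888, 0.069, 0.042)
t=1.800: state=(0.864, 0.082, 0.054)
t=2.000: state=(0.838, 0.096, 0.067)
t=2.200: state=(0.807, 0.111, 0.082)
t=2.400: state=(0.774, 0.127, 0.099)
t=2.600: state=(0.737, 0.144, 0.119)
t=2.800: state=(0.698, 0.161, 0.141)
t=3.000: state=(0.657, 0.177, 0.166)
t=3.200: state=(0.616, 0.192, 0.193)
t=3.400: state=(0.574, 0.205, 0.222)
t=3.600: state=(0.532, 0.215, 0.252)
t=3.800: state=(0.492, 0.223, 0.285)
t=4.000: state=(0.454, 0.228, 0.318)
t=4.200: state=(0.418, 0.230, 0.351)
t=4.400: state=(0.386, 0.230, 0.385)
t=4.600: state=(0.355, 0.226, 0.418)
t=4.800: state=(0.328, 0.221, 0.451)
t=5.000: state=(0.304, 0.214, 0.483)
t=5.160: state=(0.286, 0.207, 0.507)
compare at T: S=0.286, I=0.207, R=0.507

largest component: R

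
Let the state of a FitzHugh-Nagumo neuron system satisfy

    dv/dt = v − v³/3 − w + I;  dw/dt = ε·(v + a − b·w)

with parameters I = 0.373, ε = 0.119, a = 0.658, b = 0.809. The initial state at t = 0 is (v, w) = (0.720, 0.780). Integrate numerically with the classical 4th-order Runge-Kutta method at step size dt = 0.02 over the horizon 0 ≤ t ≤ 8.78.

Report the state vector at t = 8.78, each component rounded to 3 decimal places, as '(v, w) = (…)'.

t=0.000: state=(0.720, 0.780)
step 1 (dt=0.02): k1=(0.189, 0.089), k2=(0.189, 0.089), k3=(0.189, 0.089), k4=(0.189, 0.089); state += dt/6·(k1+2k2+2k3+k4)
t=0.020: state=(0.724, 0.782)
t=0.040: state=(0.728, 0.784)
t=0.060: state=(0.731, 0.785)
continuing one RK4 step at a time; state shown every 25 steps (Δt=0.5):
t=0.500: state=(0.813, 0.826)
t=1.000: state=(0.898, 0.875)
t=1.500: state=(0.965, 0.927)
t=2.000: state=(1.008, 0.979)
t=2.500: state=(1.025, 1.030)
t=3.000: state=(1.017, 1.079)
t=3.500: state=(0.986, 1.125)
t=4.000: state=(0.932, 1.166)
t=4.500: state=(0.854, 1.202)
t=5.000: state=(0.747, 1.230)
t=5.500: state=(0.599, 1.250)
t=6.000: state=(0.386, 1.258)
t=6.500: state=(0.059, 1.251)
t=7.000: state=(-0.461, 1.220)
t=7.500: state=(-1.168, 1.153)
t=8.000: state=(-1.719, 1.052)
t=8.500: state=(-1.910, 0.934)
t=8.780: state=(-1.932, 0.867)

(v, w) = (-1.932, 0.867)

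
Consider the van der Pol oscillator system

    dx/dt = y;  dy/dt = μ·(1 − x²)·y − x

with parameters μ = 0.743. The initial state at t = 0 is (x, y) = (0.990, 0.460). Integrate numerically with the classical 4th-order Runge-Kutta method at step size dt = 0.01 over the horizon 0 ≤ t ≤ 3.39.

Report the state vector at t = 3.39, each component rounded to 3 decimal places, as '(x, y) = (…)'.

(x, y) = (-1.740, 0.195)

t=0.000: state=(0.990, 0.460)
step 1 (dt=0.01): k1=(0.460, -0.983), k2=(0.455, -0.987), k3=(0.455, -0.987), k4=(0.450, -0.991); state += dt/6·(k1+2k2+2k3+k4)
t=0.010: state=(0.995, 0.450)
t=0.020: state=(0.999, 0.440)
t=0.030: state=(1.003, 0.430)
continuing one RK4 step at a time; state shown every 20 steps (Δt=0.2):
t=0.200: state=(1.061, 0.251)
t=0.400: state=(1.090, 0.032)
t=0.600: state=(1.075, -0.183)
t=0.800: state=(1.017, -0.389)
t=1.000: state=(0.920, -0.588)
t=1.200: state=(0.782, -0.787)
t=1.400: state=(0.604, -0.994)
t=1.600: state=(0.383, -1.217)
t=1.800: state=(0.117, -1.453)
t=2.000: state=(-0.197, -1.676)
t=2.200: state=(-0.549, -1.824)
t=2.400: state=(-0.915, -1.801)
t=2.600: state=(-1.253, -1.537)
t=2.800: state=(-1.517, -1.078)
t=3.000: state=(-1.681, -0.566)
t=3.200: state=(-1.748, -0.125)
t=3.390: state=(-1.740, 0.195)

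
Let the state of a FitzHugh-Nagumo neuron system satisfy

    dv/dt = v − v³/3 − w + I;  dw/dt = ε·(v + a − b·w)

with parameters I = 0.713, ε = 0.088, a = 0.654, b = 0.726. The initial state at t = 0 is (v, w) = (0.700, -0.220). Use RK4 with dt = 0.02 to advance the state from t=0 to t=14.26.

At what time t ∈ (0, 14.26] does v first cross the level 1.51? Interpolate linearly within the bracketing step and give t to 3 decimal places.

t=0.000: state=(0.700, -0.220)
step 1 (dt=0.02): k1=(1.519, 0.133), k2=(1.525, 0.134), k3=(1.525, 0.134), k4=(1.531, 0.136); state += dt/6·(k1+2k2+2k3+k4)
t=0.020: state=(0.730, -0.217)
t=0.040: state=(0.761, -0.215)
t=0.060: state=(0.792, -0.212)
continuing one RK4 step at a time; state shown every 25 steps (Δt=0.5):
t=0.500: state=(1.451, -0.138)
t=0.540: state=(1.501, -0.130)
next step: t=0.560: state=(1.525, -0.126) — v has crossed 1.51
linear interpolation between t=0.540 (1.50074) and t=0.560 (1.52473) → t≈0.548

t = 0.548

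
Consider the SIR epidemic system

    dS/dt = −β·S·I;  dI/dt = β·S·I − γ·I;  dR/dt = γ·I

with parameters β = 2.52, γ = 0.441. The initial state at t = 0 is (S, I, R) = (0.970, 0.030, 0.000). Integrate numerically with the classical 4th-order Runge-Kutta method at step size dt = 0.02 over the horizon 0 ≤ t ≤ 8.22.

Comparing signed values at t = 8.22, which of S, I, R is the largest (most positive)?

largest component: R

t=0.000: state=(0.970, 0.030, 0.000)
step 1 (dt=0.02): k1=(-0.073, 0.060, 0.013), k2=(-0.075, 0.061, 0.013), k3=(-0.075, 0.061, 0.014), k4=(-0.076, 0.062, 0.014); state += dt/6·(k1+2k2+2k3+k4)
t=0.020: state=(0.969, 0.031, 0.000)
t=0.040: state=(0.967, 0.032, 0.001)
t=0.060: state=(0.965, 0.034, 0.001)
continuing one RK4 step at a time; state shown every 25 steps (Δt=0.5):
t=0.500: state=(0.910, 0.079, 0.011)
t=1.000: state=(0.776, 0.185, 0.039)
t=1.500: state=(0.557, 0.346, 0.097)
t=2.000: state=(0.328, 0.482, 0.190)
t=2.500: state=(0.172, 0.525, 0.303)
t=3.000: state=(0.090, 0.494, 0.416)
t=3.500: state=(0.050, 0.431, 0.518)
t=4.000: state=(0.030, 0.364, 0.606)
t=4.500: state=(0.020, 0.301, 0.679)
t=5.000: state=(0.014, 0.246, 0.739)
t=5.500: state=(0.011, 0.201, 0.788)
t=6.000: state=(0.009, 0.163, 0.828)
t=6.500: state=(0.007, 0.132, 0.861)
t=7.000: state=(0.006, 0.107, 0.887)
t=7.500: state=(0.005, 0.086, 0.908)
t=8.000: state=(0.005, 0.070, 0.925)
t=8.220: state=(0.005, 0.063, 0.932)
compare at T: S=0.005, I=0.063, R=0.932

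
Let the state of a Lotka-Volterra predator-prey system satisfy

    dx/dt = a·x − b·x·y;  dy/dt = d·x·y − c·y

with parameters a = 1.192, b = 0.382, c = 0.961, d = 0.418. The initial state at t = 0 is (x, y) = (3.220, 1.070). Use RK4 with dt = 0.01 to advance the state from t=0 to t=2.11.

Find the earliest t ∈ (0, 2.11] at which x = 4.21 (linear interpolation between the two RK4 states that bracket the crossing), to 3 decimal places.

t = 0.361

t=0.000: state=(3.220, 1.070)
step 1 (dt=0.01): k1=(2.522, 0.412), k2=(2.529, 0.418), k3=(2.529, 0.418), k4=(2.537, 0.425); state += dt/6·(k1+2k2+2k3+k4)
t=0.010: state=(3.245, 1.074)
t=0.020: state=(3.271, 1.078)
t=0.030: state=(3.296, 1.083)
continuing one RK4 step at a time; state shown every 10 steps (Δt=0.1):
t=0.100: state=(3.479, 1.118)
t=0.200: state=(3.752, 1.181)
t=0.300: state=(4.034, 1.263)
t=0.360: state=(4.207, 1.322)
next step: t=0.370: state=(4.236, 1.332) — x has crossed 4.21
linear interpolation between t=0.360 (4.20673) and t=0.370 (4.23565) → t≈0.361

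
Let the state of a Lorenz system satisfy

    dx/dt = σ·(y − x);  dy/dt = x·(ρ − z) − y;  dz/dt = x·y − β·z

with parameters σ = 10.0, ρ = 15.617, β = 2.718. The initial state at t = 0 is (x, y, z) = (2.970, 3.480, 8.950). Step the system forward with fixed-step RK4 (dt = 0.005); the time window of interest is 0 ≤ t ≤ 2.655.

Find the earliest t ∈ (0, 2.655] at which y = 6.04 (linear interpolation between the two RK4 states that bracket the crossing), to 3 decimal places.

t=0.000: state=(2.970, 3.480, 8.950)
step 1 (dt=0.005): k1=(5.100, 16.321, -13.990), k2=(5.381, 16.470, -13.729), k3=(5.377, 16.472, -13.728), k4=(5.655, 16.624, -13.464); state += dt/6·(k1+2k2+2k3+k4)
t=0.005: state=(2.997, 3.562, 8.881)
t=0.010: state=(3.027, 3.646, 8.815)
t=0.015: state=(3.059, 3.732, 8.752)
continuing one RK4 step at a time; state shown every 20 steps (Δt=0.1):
t=0.100: state=(3.987, 5.481, 8.170)
t=0.120: state=(4.304, 5.982, 8.201)
next step: t=0.125: state=(4.389, 6.113, 8.221) — y has crossed 6.04
linear interpolation between t=0.120 (5.98229) and t=0.125 (6.11301) → t≈0.122

t = 0.122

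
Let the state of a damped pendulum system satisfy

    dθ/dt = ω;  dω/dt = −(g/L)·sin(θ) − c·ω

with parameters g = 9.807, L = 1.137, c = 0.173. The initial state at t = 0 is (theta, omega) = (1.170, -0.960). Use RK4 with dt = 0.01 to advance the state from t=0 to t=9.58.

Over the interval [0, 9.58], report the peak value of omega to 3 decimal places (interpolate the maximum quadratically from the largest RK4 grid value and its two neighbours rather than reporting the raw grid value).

t=0.000: state=(1.170, -0.960)
step 1 (dt=0.01): k1=(-0.960, -7.776), k2=(-0.999, -7.753), k3=(-0.999, -7.752), k4=(-1.038, -7.728); state += dt/6·(k1+2k2+2k3+k4)
t=0.010: state=(1.160, -1.038)
t=0.020: state=(1.149, -1.115)
t=0.030: state=(1.138, -1.191)
continuing one RK4 step at a time; state shown every 50 steps (Δt=0.5):
t=0.500: state=(-0.059, -3.207)
t=1.000: state=(-1.092, -0.379)
t=1.500: state=(-0.401, 2.756)
t=2.000: state=(0.850, 1.406)
t=2.500: state=(0.680, -1.953)
t=3.000: state=(-0.538, -2.046)
t=3.500: state=(-0.800, 1.089)
t=4.000: state=(0.225, 2.288)
t=4.500: state=(0.801, -0.296)
t=5.000: state=(0.046, -2.205)
t=5.500: state=(-0.720, -0.368)
t=6.000: state=(-0.253, 1.907)
t=6.500: state=(0.589, 0.874)
t=7.000: state=(0.394, -1.497)
t=7.500: state=(-0.435, -1.215)
t=8.000: state=(-0.474, 1.050)
t=8.500: state=(0.276, 1.398)
t=9.000: state=(0.503, -0.613)
t=9.500: state=(-0.128, -1.442)
t=9.580: state=(-0.238, -1.297)
largest grid value and its neighbours: omega(1.610)=2.93011, omega(1.620)=2.93114, omega(1.630)=2.92965
parabola through these three points peaks at t≈1.619 with omega≈2.93115

max omega = 2.931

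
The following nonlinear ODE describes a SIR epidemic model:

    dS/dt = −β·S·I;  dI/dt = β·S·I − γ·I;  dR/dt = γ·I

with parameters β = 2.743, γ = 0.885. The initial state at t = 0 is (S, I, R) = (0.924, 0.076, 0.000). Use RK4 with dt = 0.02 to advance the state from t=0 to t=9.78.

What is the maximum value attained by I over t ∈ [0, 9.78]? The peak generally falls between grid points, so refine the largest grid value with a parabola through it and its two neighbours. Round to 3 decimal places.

t=0.000: state=(0.924, 0.076, 0.000)
step 1 (dt=0.02): k1=(-0.193, 0.125, 0.067), k2=(-0.195, 0.127, 0.068), k3=(-0.195, 0.127, 0.068), k4=(-0.198, 0.129, 0.070); state += dt/6·(k1+2k2+2k3+k4)
t=0.020: state=(0.920, 0.079, 0.001)
t=0.040: state=(0.916, 0.081, 0.003)
t=0.060: state=(0.912, 0.084, 0.004)
continuing one RK4 step at a time; state shown every 25 steps (Δt=0.5):
t=0.500: state=(0.790, 0.160, 0.051)
t=1.000: state=(0.590, 0.265, 0.145)
t=1.500: state=(0.389, 0.332, 0.279)
t=2.000: state=(0.246, 0.327, 0.428)
t=2.500: state=(0.162, 0.276, 0.562)
t=3.000: state=(0.116, 0.214, 0.670)
t=3.500: state=(0.090, 0.158, 0.752)
t=4.000: state=(0.075, 0.113, 0.812)
t=4.500: state=(0.065, 0.080, 0.854)
t=5.000: state=(0.060, 0.056, 0.884)
t=5.500: state=(0.056, 0.039, 0.905)
t=6.000: state=(0.053, 0.027, 0.920)
t=6.500: state=(0.052, 0.019, 0.930)
t=7.000: state=(0.051, 0.013, 0.936)
t=7.500: state=(0.050, 0.009, 0.941)
t=8.000: state=(0.049, 0.006, 0.944)
t=8.500: state=(0.049, 0.004, 0.947)
t=9.000: state=(0.049, 0.003, 0.948)
t=9.500: state=(0.049, 0.002, 0.949)
t=9.780: state=(0.049, 0.002, 0.950)
largest grid value and its neighbours: I(1.680)=0.33782, I(1.700)=0.33789, I(1.720)=0.33784
parabola through these three points peaks at t≈1.702 with I≈0.33789

max I = 0.338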